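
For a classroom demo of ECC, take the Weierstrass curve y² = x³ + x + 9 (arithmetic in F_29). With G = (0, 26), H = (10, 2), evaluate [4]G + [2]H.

(8, 23)

First 4G:
Repeated addition: build up to 4G.
2G: tangent at (0, 26): λ = (3·0² + 1)/(2·26) ≡ 1/23. 23⁻¹ ≡ 24 (mod 29), so λ ≡ 1·24 ≡ 24.
  x = λ² - 0 - 0 = 576 - 0 ≡ 25; y = λ·(0 - 25) - 26 ≡ 12. → (25, 12)
3G: (25, 12) + (0, 26). λ = (26 - 12)/(0 - 25) ≡ 14/4 mod 29. 4⁻¹ ≡ 22 (mod 29), so λ ≡ 18.
  x = λ² - 25 - 0 = 324 - 25 ≡ 9; y = λ·(25 - 9) - 12 ≡ 15. → (9, 15)
4G: (9, 15) + (0, 26). λ = (26 - 15)/(0 - 9) ≡ 11/20 mod 29. 20⁻¹ ≡ 16 (mod 29) since 20·16 = 320 ≡ 1, so λ ≡ 2.
  x = λ² - 9 - 0 = 4 - 9 ≡ 24; y = λ·(9 - 24) - 15 ≡ 13. → (24, 13)
4G = (24, 13).
Next 2H:
Repeated addition: build up to 2H.
2H: tangent at (10, 2): λ = (3·10² + 1)/(2·2) ≡ 11/4. 4⁻¹ ≡ 22 (mod 29), so λ ≡ 11·22 ≡ 10.
  x = λ² - 10 - 10 = 100 - 20 ≡ 22; y = λ·(10 - 22) - 2 ≡ 23. → (22, 23)
2H = (22, 23).
Finally 4G + 2H:
(24, 13) + (22, 23). λ = (23 - 13)/(22 - 24) ≡ 10/27 mod 29. 27⁻¹ ≡ 14 (mod 29), so λ ≡ 24.
  x = λ² - 24 - 22 = 576 - 46 ≡ 8; y = λ·(24 - 8) - 13 ≡ 23. → (8, 23)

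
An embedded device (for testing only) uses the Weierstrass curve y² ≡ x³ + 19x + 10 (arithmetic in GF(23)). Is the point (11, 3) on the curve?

y² = 3² ≡ 9; x³ + 19x + 10 = 1550 ≡ 9 (mod 23). 9 = 9.

yes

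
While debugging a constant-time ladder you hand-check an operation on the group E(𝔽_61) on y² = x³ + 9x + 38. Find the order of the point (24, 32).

7

2P: tangent at (24, 32): λ = (3·24² + 9)/(2·32) ≡ 29/3. 3⁻¹ ≡ 41 (mod 61), so λ ≡ 29·41 ≡ 30.
  x = λ² - 24 - 24 = 900 - 48 ≡ 59; y = λ·(24 - 59) - 32 ≡ 16. → (59, 16)
3P: (59, 16) + (24, 32). λ = (32 - 16)/(24 - 59) ≡ 16/26 mod 61. 26⁻¹ ≡ 54 (mod 61), so λ ≡ 10.
  x = λ² - 59 - 24 = 100 - 83 ≡ 17; y = λ·(59 - 17) - 16 ≡ 38. → (17, 38)
4P: (17, 38) + (24, 32). λ = (32 - 38)/(24 - 17) ≡ 55/7 mod 61. 7⁻¹ ≡ 35 (mod 61), so λ ≡ 34.
  x = λ² - 17 - 24 = 1156 - 41 ≡ 17; y = λ·(17 - 17) - 38 ≡ 23. → (17, 23)
5P: (17, 23) + (24, 32). λ = (32 - 23)/(24 - 17) ≡ 9/7 mod 61. 7⁻¹ ≡ 35 (mod 61), so λ ≡ 10.
  x = λ² - 17 - 24 = 100 - 41 ≡ 59; y = λ·(17 - 59) - 23 ≡ 45. → (59, 45)
6P: (59, 45) + (24, 32). λ = (32 - 45)/(24 - 59) ≡ 48/26 mod 61. 26⁻¹ ≡ 54 (mod 61), so λ ≡ 30.
  x = λ² - 59 - 24 = 900 - 83 ≡ 24; y = λ·(59 - 24) - 45 ≡ 29. → (24, 29)
7P: (24, 29) + (24, 32): same x and y₁ ≡ -y₂, so the sum is 𝒪.
7P = 𝒪, so the order is 7.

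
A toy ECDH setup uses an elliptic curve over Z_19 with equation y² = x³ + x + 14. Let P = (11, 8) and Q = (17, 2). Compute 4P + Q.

First 4P:
Repeated addition: build up to 4P.
2P: tangent at (11, 8): λ = (3·11² + 1)/(2·8) ≡ 3/16. 16⁻¹ ≡ 6 (mod 19), so λ ≡ 3·6 ≡ 18.
  x = λ² - 11 - 11 = 324 - 22 ≡ 17; y = λ·(11 - 17) - 8 ≡ 17. → (17, 17)
3P: (17, 17) + (11, 8). λ = (8 - 17)/(11 - 17) ≡ 10/13 mod 19. 13⁻¹ ≡ 3 (mod 19) since 13·3 = 39 ≡ 1, so λ ≡ 11.
  x = λ² - 17 - 11 = 121 - 28 ≡ 17; y = λ·(17 - 17) - 17 ≡ 2. → (17, 2)
4P: (17, 2) + (11, 8). λ = (8 - 2)/(11 - 17) ≡ 6/13 mod 19. 13⁻¹ ≡ 3 (mod 19) since 13·3 = 39 ≡ 1, so λ ≡ 18.
  x = λ² - 17 - 11 = 324 - 28 ≡ 11; y = λ·(17 - 11) - 2 ≡ 11. → (11, 11)
4P = (11, 11).
Finally 4P + Q:
(11, 11) + (17, 2). λ = (2 - 11)/(17 - 11) ≡ 10/6 mod 19. 6⁻¹ ≡ 16 (mod 19), so λ ≡ 8.
  x = λ² - 11 - 17 = 64 - 28 ≡ 17; y = λ·(11 - 17) - 11 ≡ 17. → (17, 17)

(17, 17)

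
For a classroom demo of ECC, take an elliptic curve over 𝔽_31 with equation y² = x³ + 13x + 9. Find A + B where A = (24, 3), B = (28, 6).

(24, 3) + (28, 6). λ = (6 - 3)/(28 - 24) ≡ 3/4 mod 31. 4⁻¹ ≡ 8 (mod 31) since 4·8 = 32 ≡ 1, so λ ≡ 24.
  x = λ² - 24 - 28 = 576 - 52 ≡ 28; y = λ·(24 - 28) - 3 ≡ 25. → (28, 25)

(28, 25)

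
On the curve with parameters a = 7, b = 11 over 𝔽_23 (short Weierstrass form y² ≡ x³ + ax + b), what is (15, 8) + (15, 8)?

(22, 7)

tangent at (15, 8): λ = (3·15² + 7)/(2·8) ≡ 15/16. 16⁻¹ ≡ 13 (mod 23), so λ ≡ 15·13 ≡ 11.
  x = λ² - 15 - 15 = 121 - 30 ≡ 22; y = λ·(15 - 22) - 8 ≡ 7. → (22, 7)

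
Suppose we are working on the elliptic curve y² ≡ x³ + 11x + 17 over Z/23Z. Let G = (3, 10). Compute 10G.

(19, 1)

Double-and-add on 10 = (1010)₂. Start with G = (3, 10) for the leading 1-bit.
double: tangent at (3, 10): λ = (3·3² + 11)/(2·10) ≡ 15/20. 20⁻¹ ≡ 15 (mod 23), so λ ≡ 15·15 ≡ 18.
  x = λ² - 3 - 3 = 324 - 6 ≡ 19; y = λ·(3 - 19) - 10 ≡ 1. → (19, 1)
double: tangent at (19, 1): λ = (3·19² + 11)/(2·1) ≡ 13/2. 2⁻¹ ≡ 12 (mod 23), so λ ≡ 13·12 ≡ 18.
  x = λ² - 19 - 19 = 324 - 38 ≡ 10; y = λ·(19 - 10) - 1 ≡ 0. → (10, 0)
add G: (10, 0) + (3, 10). λ = (10 - 0)/(3 - 10) ≡ 10/16 mod 23. 16⁻¹ ≡ 13 (mod 23), so λ ≡ 15.
  x = λ² - 10 - 3 = 225 - 13 ≡ 5; y = λ·(10 - 5) - 0 ≡ 6. → (5, 6)
double: tangent at (5, 6): λ = (3·5² + 11)/(2·6) ≡ 17/12. 12⁻¹ ≡ 2 (mod 23) since 12·2 = 24 ≡ 1, so λ ≡ 17·2 ≡ 11.
  x = λ² - 5 - 5 = 121 - 10 ≡ 19; y = λ·(5 - 19) - 6 ≡ 1. → (19, 1)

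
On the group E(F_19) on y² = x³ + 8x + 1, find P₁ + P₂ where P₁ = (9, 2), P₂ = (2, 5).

(14, 11)

(9, 2) + (2, 5). λ = (5 - 2)/(2 - 9) ≡ 3/12 mod 19. 12⁻¹ ≡ 8 (mod 19), so λ ≡ 5.
  x = λ² - 9 - 2 = 25 - 11 ≡ 14; y = λ·(9 - 14) - 2 ≡ 11. → (14, 11)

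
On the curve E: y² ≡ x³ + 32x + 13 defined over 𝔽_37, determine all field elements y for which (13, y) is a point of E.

x³ + 32x + 13 = 2626 ≡ 36 (mod 37).
Square roots of 36 mod 37: 6 and 31 (since 6² = 36 ≡ 36).

6, 31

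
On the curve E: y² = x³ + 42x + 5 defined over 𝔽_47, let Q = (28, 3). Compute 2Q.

tangent at (28, 3): λ = (3·28² + 42)/(2·3) ≡ 44/6. 6⁻¹ ≡ 8 (mod 47), so λ ≡ 44·8 ≡ 23.
  x = λ² - 28 - 28 = 529 - 56 ≡ 3; y = λ·(28 - 3) - 3 ≡ 8. → (3, 8)

(3, 8)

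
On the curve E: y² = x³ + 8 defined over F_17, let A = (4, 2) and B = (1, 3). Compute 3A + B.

First 3A:
Repeated addition: build up to 3A.
2A: tangent at (4, 2): λ = (3·4² + 0)/(2·2) ≡ 14/4. 4⁻¹ ≡ 13 (mod 17) since 4·13 = 52 ≡ 1, so λ ≡ 14·13 ≡ 12.
  x = λ² - 4 - 4 = 144 - 8 ≡ 0; y = λ·(4 - 0) - 2 ≡ 12. → (0, 12)
3A: (0, 12) + (4, 2). λ = (2 - 12)/(4 - 0) ≡ 7/4 mod 17. 4⁻¹ ≡ 13 (mod 17) since 4·13 = 52 ≡ 1, so λ ≡ 6.
  x = λ² - 0 - 4 = 36 - 4 ≡ 15; y = λ·(0 - 15) - 12 ≡ 0. → (15, 0)
3A = (15, 0).
Finally 3A + B:
(15, 0) + (1, 3). λ = (3 - 0)/(1 - 15) ≡ 3/3 mod 17. 3⁻¹ ≡ 6 (mod 17) since 3·6 = 18 ≡ 1, so λ ≡ 1.
  x = λ² - 15 - 1 = 1 - 16 ≡ 2; y = λ·(15 - 2) - 0 ≡ 13. → (2, 13)

(2, 13)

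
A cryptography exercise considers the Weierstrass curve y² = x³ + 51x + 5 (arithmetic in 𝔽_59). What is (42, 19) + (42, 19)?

(16, 16)

tangent at (42, 19): λ = (3·42² + 51)/(2·19) ≡ 33/38. 38⁻¹ ≡ 14 (mod 59) since 38·14 = 532 ≡ 1, so λ ≡ 33·14 ≡ 49.
  x = λ² - 42 - 42 = 2401 - 84 ≡ 16; y = λ·(42 - 16) - 19 ≡ 16. → (16, 16)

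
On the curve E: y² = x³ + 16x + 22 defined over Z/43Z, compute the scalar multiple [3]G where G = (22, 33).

Repeated addition: build up to 3G.
2G: tangent at (22, 33): λ = (3·22² + 16)/(2·33) ≡ 6/23. 23⁻¹ ≡ 15 (mod 43), so λ ≡ 6·15 ≡ 4.
  x = λ² - 22 - 22 = 16 - 44 ≡ 15; y = λ·(22 - 15) - 33 ≡ 38. → (15, 38)
3G: (15, 38) + (22, 33). λ = (33 - 38)/(22 - 15) ≡ 38/7 mod 43. 7⁻¹ ≡ 37 (mod 43), so λ ≡ 30.
  x = λ² - 15 - 22 = 900 - 37 ≡ 3; y = λ·(15 - 3) - 38 ≡ 21. → (3, 21)

(3, 21)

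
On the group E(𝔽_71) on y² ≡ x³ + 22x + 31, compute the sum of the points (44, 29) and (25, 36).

(44, 29) + (25, 36). λ = (36 - 29)/(25 - 44) ≡ 7/52 mod 71. 52⁻¹ ≡ 56 (mod 71) since 52·56 = 2912 ≡ 1, so λ ≡ 37.
  x = λ² - 44 - 25 = 1369 - 69 ≡ 22; y = λ·(44 - 22) - 29 ≡ 4. → (22, 4)

(22, 4)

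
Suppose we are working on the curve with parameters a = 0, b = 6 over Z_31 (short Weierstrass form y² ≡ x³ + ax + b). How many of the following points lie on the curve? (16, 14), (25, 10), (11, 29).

(16, 14): 14² ≡ 10, rhs ≡ 10 → on.
(25, 10): 10² ≡ 7, rhs ≡ 7 → on.
(11, 29): 29² ≡ 4, rhs ≡ 4 → on.

3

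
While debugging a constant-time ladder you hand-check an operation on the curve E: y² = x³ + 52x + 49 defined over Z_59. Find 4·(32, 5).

(9, 40)

Write G = (32, 5).
Repeated addition: build up to 4G.
2G: tangent at (32, 5): λ = (3·32² + 52)/(2·5) ≡ 56/10. 10⁻¹ ≡ 6 (mod 59), so λ ≡ 56·6 ≡ 41.
  x = λ² - 32 - 32 = 1681 - 64 ≡ 24; y = λ·(32 - 24) - 5 ≡ 28. → (24, 28)
3G: (24, 28) + (32, 5). λ = (5 - 28)/(32 - 24) ≡ 36/8 mod 59. 8⁻¹ ≡ 37 (mod 59), so λ ≡ 34.
  x = λ² - 24 - 32 = 1156 - 56 ≡ 38; y = λ·(24 - 38) - 28 ≡ 27. → (38, 27)
4G: (38, 27) + (32, 5). λ = (5 - 27)/(32 - 38) ≡ 37/53 mod 59. 53⁻¹ ≡ 49 (mod 59), so λ ≡ 43.
  x = λ² - 38 - 32 = 1849 - 70 ≡ 9; y = λ·(38 - 9) - 27 ≡ 40. → (9, 40)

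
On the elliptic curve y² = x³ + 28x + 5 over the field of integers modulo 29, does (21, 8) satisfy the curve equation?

no

y² = 8² ≡ 6; x³ + 28x + 5 = 9854 ≡ 23 (mod 29). 6 ≠ 23.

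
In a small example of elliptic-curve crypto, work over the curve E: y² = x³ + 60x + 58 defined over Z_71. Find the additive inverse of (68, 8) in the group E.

-(68, 8) = (68, -8 mod 71) = (68, 63).

(68, 63)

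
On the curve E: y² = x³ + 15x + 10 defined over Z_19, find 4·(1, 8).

O

Write G = (1, 8).
Double-and-add on 4 = (100)₂. Start with G = (1, 8) for the leading 1-bit.
double: tangent at (1, 8): λ = (3·1² + 15)/(2·8) ≡ 18/16. 16⁻¹ ≡ 6 (mod 19) since 16·6 = 96 ≡ 1, so λ ≡ 18·6 ≡ 13.
  x = λ² - 1 - 1 = 169 - 2 ≡ 15; y = λ·(1 - 15) - 8 ≡ 0. → (15, 0)
double: (15, 0) + (15, 0): same x and y₁ ≡ -y₂, so the sum is 𝒪.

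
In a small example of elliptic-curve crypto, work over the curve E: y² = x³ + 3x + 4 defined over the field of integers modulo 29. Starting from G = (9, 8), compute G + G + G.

Repeated addition: build up to 3G.
2G: tangent at (9, 8): λ = (3·9² + 3)/(2·8) ≡ 14/16. 16⁻¹ ≡ 20 (mod 29) since 16·20 = 320 ≡ 1, so λ ≡ 14·20 ≡ 19.
  x = λ² - 9 - 9 = 361 - 18 ≡ 24; y = λ·(9 - 24) - 8 ≡ 26. → (24, 26)
3G: (24, 26) + (9, 8). λ = (8 - 26)/(9 - 24) ≡ 11/14 mod 29. 14⁻¹ ≡ 27 (mod 29) since 14·27 = 378 ≡ 1, so λ ≡ 7.
  x = λ² - 24 - 9 = 49 - 33 ≡ 16; y = λ·(24 - 16) - 26 ≡ 1. → (16, 1)

(16, 1)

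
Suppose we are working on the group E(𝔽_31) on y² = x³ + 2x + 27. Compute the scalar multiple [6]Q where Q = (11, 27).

Double-and-add on 6 = (110)₂. Start with Q = (11, 27) for the leading 1-bit.
double: tangent at (11, 27): λ = (3·11² + 2)/(2·27) ≡ 24/23. 23⁻¹ ≡ 27 (mod 31) since 23·27 = 621 ≡ 1, so λ ≡ 24·27 ≡ 28.
  x = λ² - 11 - 11 = 784 - 22 ≡ 18; y = λ·(11 - 18) - 27 ≡ 25. → (18, 25)
add Q: (18, 25) + (11, 27). λ = (27 - 25)/(11 - 18) ≡ 2/24 mod 31. 24⁻¹ ≡ 22 (mod 31), so λ ≡ 13.
  x = λ² - 18 - 11 = 169 - 29 ≡ 16; y = λ·(18 - 16) - 25 ≡ 1. → (16, 1)
double: tangent at (16, 1): λ = (3·16² + 2)/(2·1) ≡ 26/2. 2⁻¹ ≡ 16 (mod 31), so λ ≡ 26·16 ≡ 13.
  x = λ² - 16 - 16 = 169 - 32 ≡ 13; y = λ·(16 - 13) - 1 ≡ 7. → (13, 7)

(13, 7)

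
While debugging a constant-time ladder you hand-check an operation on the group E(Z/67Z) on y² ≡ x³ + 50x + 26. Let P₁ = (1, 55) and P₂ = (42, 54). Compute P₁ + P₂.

(1, 55) + (42, 54). λ = (54 - 55)/(42 - 1) ≡ 66/41 mod 67. 41⁻¹ ≡ 18 (mod 67), so λ ≡ 49.
  x = λ² - 1 - 42 = 2401 - 43 ≡ 13; y = λ·(1 - 13) - 55 ≡ 27. → (13, 27)

(13, 27)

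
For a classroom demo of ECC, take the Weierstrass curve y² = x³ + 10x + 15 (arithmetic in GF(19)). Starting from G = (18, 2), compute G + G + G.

(1, 11)

Repeated addition: build up to 3G.
2G: tangent at (18, 2): λ = (3·18² + 10)/(2·2) ≡ 13/4. 4⁻¹ ≡ 5 (mod 19), so λ ≡ 13·5 ≡ 8.
  x = λ² - 18 - 18 = 64 - 36 ≡ 9; y = λ·(18 - 9) - 2 ≡ 13. → (9, 13)
3G: (9, 13) + (18, 2). λ = (2 - 13)/(18 - 9) ≡ 8/9 mod 19. 9⁻¹ ≡ 17 (mod 19) since 9·17 = 153 ≡ 1, so λ ≡ 3.
  x = λ² - 9 - 18 = 9 - 27 ≡ 1; y = λ·(9 - 1) - 13 ≡ 11. → (1, 11)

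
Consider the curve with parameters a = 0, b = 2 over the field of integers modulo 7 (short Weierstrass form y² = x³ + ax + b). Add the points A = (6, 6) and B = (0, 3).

(3, 6)

(6, 6) + (0, 3). λ = (3 - 6)/(0 - 6) ≡ 4/1 mod 7. 1⁻¹ ≡ 1 (mod 7), so λ ≡ 4.
  x = λ² - 6 - 0 = 16 - 6 ≡ 3; y = λ·(6 - 3) - 6 ≡ 6. → (3, 6)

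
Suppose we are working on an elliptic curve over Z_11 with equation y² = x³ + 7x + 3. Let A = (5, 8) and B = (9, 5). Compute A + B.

(5, 8) + (9, 5). λ = (5 - 8)/(9 - 5) ≡ 8/4 mod 11. 4⁻¹ ≡ 3 (mod 11), so λ ≡ 2.
  x = λ² - 5 - 9 = 4 - 14 ≡ 1; y = λ·(5 - 1) - 8 ≡ 0. → (1, 0)

(1, 0)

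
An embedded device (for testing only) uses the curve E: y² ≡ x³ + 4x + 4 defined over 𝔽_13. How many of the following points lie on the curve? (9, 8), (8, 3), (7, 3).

0

(9, 8): 8² ≡ 12, rhs ≡ 2 → off.
(8, 3): 3² ≡ 9, rhs ≡ 2 → off.
(7, 3): 3² ≡ 9, rhs ≡ 11 → off.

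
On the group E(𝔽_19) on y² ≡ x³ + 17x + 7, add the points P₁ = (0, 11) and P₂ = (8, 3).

(0, 11) + (8, 3). λ = (3 - 11)/(8 - 0) ≡ 11/8 mod 19. 8⁻¹ ≡ 12 (mod 19), so λ ≡ 18.
  x = λ² - 0 - 8 = 324 - 8 ≡ 12; y = λ·(0 - 12) - 11 ≡ 1. → (12, 1)

(12, 1)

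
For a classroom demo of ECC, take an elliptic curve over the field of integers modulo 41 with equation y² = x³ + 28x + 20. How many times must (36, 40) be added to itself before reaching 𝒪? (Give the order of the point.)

2P: tangent at (36, 40): λ = (3·36² + 28)/(2·40) ≡ 21/39. 39⁻¹ ≡ 20 (mod 41) since 39·20 = 780 ≡ 1, so λ ≡ 21·20 ≡ 10.
  x = λ² - 36 - 36 = 100 - 72 ≡ 28; y = λ·(36 - 28) - 40 ≡ 40. → (28, 40)
3P: (28, 40) + (36, 40). λ = (40 - 40)/(36 - 28) ≡ 0/8 mod 41. 8⁻¹ ≡ 36 (mod 41) since 8·36 = 288 ≡ 1, so λ ≡ 0.
  x = λ² - 28 - 36 = 0 - 64 ≡ 18; y = λ·(28 - 18) - 40 ≡ 1. → (18, 1)
4P: (18, 1) + (36, 40). λ = (40 - 1)/(36 - 18) ≡ 39/18 mod 41. 18⁻¹ ≡ 16 (mod 41), so λ ≡ 9.
  x = λ² - 18 - 36 = 81 - 54 ≡ 27; y = λ·(18 - 27) - 1 ≡ 0. → (27, 0)
5P: (27, 0) + (36, 40). λ = (40 - 0)/(36 - 27) ≡ 40/9 mod 41. 9⁻¹ ≡ 32 (mod 41), so λ ≡ 9.
  x = λ² - 27 - 36 = 81 - 63 ≡ 18; y = λ·(27 - 18) - 0 ≡ 40. → (18, 40)
6P: (18, 40) + (36, 40). λ = (40 - 40)/(36 - 18) ≡ 0/18 mod 41. 18⁻¹ ≡ 16 (mod 41) since 18·16 = 288 ≡ 1, so λ ≡ 0.
  x = λ² - 18 - 36 = 0 - 54 ≡ 28; y = λ·(18 - 28) - 40 ≡ 1. → (28, 1)
7P: (28, 1) + (36, 40). λ = (40 - 1)/(36 - 28) ≡ 39/8 mod 41. 8⁻¹ ≡ 36 (mod 41), so λ ≡ 10.
  x = λ² - 28 - 36 = 100 - 64 ≡ 36; y = λ·(28 - 36) - 1 ≡ 1. → (36, 1)
8P: (36, 1) + (36, 40): same x and y₁ ≡ -y₂, so the sum is 𝒪.
8P = 𝒪, so the order is 8.

8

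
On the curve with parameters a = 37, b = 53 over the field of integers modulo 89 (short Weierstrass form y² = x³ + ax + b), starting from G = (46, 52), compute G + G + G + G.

(21, 52)

Repeated addition: build up to 4G.
2G: tangent at (46, 52): λ = (3·46² + 37)/(2·52) ≡ 66/15. 15⁻¹ ≡ 6 (mod 89) since 15·6 = 90 ≡ 1, so λ ≡ 66·6 ≡ 40.
  x = λ² - 46 - 46 = 1600 - 92 ≡ 84; y = λ·(46 - 84) - 52 ≡ 30. → (84, 30)
3G: (84, 30) + (46, 52). λ = (52 - 30)/(46 - 84) ≡ 22/51 mod 89. 51⁻¹ ≡ 7 (mod 89) since 51·7 = 357 ≡ 1, so λ ≡ 65.
  x = λ² - 84 - 46 = 4225 - 130 ≡ 1; y = λ·(84 - 1) - 30 ≡ 25. → (1, 25)
4G: (1, 25) + (46, 52). λ = (52 - 25)/(46 - 1) ≡ 27/45 mod 89. 45⁻¹ ≡ 2 (mod 89), so λ ≡ 54.
  x = λ² - 1 - 46 = 2916 - 47 ≡ 21; y = λ·(1 - 21) - 25 ≡ 52. → (21, 52)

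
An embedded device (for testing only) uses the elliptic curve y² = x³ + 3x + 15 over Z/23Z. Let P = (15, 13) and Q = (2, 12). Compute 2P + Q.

(15, 10)

First 2P:
Repeated addition: build up to 2P.
2P: tangent at (15, 13): λ = (3·15² + 3)/(2·13) ≡ 11/3. 3⁻¹ ≡ 8 (mod 23), so λ ≡ 11·8 ≡ 19.
  x = λ² - 15 - 15 = 361 - 30 ≡ 9; y = λ·(15 - 9) - 13 ≡ 9. → (9, 9)
2P = (9, 9).
Finally 2P + Q:
(9, 9) + (2, 12). λ = (12 - 9)/(2 - 9) ≡ 3/16 mod 23. 16⁻¹ ≡ 13 (mod 23), so λ ≡ 16.
  x = λ² - 9 - 2 = 256 - 11 ≡ 15; y = λ·(9 - 15) - 9 ≡ 10. → (15, 10)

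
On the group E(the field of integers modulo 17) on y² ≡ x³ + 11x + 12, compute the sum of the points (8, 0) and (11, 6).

(8, 0) + (11, 6). λ = (6 - 0)/(11 - 8) ≡ 6/3 mod 17. 3⁻¹ ≡ 6 (mod 17), so λ ≡ 2.
  x = λ² - 8 - 11 = 4 - 19 ≡ 2; y = λ·(8 - 2) - 0 ≡ 12. → (2, 12)

(2, 12)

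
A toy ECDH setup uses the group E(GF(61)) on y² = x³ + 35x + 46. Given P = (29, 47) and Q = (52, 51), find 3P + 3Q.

First 3P:
Repeated addition: build up to 3P.
2P: tangent at (29, 47): λ = (3·29² + 35)/(2·47) ≡ 57/33. 33⁻¹ ≡ 37 (mod 61), so λ ≡ 57·37 ≡ 35.
  x = λ² - 29 - 29 = 1225 - 58 ≡ 8; y = λ·(29 - 8) - 47 ≡ 17. → (8, 17)
3P: (8, 17) + (29, 47). λ = (47 - 17)/(29 - 8) ≡ 30/21 mod 61. 21⁻¹ ≡ 32 (mod 61), so λ ≡ 45.
  x = λ² - 8 - 29 = 2025 - 37 ≡ 36; y = λ·(8 - 36) - 17 ≡ 4. → (36, 4)
3P = (36, 4).
Next 3Q:
Repeated addition: build up to 3Q.
2Q: tangent at (52, 51): λ = (3·52² + 35)/(2·51) ≡ 34/41. 41⁻¹ ≡ 3 (mod 61), so λ ≡ 34·3 ≡ 41.
  x = λ² - 52 - 52 = 1681 - 104 ≡ 52; y = λ·(52 - 52) - 51 ≡ 10. → (52, 10)
3Q: (52, 10) + (52, 51): same x and y₁ ≡ -y₂, so the sum is O.
3Q = O.
Finally 3P + 3Q:
(36, 4) + O = (36, 4) (identity).

(36, 4)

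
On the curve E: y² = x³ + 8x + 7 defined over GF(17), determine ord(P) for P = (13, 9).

2P: tangent at (13, 9): λ = (3·13² + 8)/(2·9) ≡ 5/1. 1⁻¹ ≡ 1 (mod 17) since 1·1 = 1 ≡ 1, so λ ≡ 5·1 ≡ 5.
  x = λ² - 13 - 13 = 25 - 26 ≡ 16; y = λ·(13 - 16) - 9 ≡ 10. → (16, 10)
3P: (16, 10) + (13, 9). λ = (9 - 10)/(13 - 16) ≡ 16/14 mod 17. 14⁻¹ ≡ 11 (mod 17), so λ ≡ 6.
  x = λ² - 16 - 13 = 36 - 29 ≡ 7; y = λ·(16 - 7) - 10 ≡ 10. → (7, 10)
4P: (7, 10) + (13, 9). λ = (9 - 10)/(13 - 7) ≡ 16/6 mod 17. 6⁻¹ ≡ 3 (mod 17) since 6·3 = 18 ≡ 1, so λ ≡ 14.
  x = λ² - 7 - 13 = 196 - 20 ≡ 6; y = λ·(7 - 6) - 10 ≡ 4. → (6, 4)
5P: (6, 4) + (13, 9). λ = (9 - 4)/(13 - 6) ≡ 5/7 mod 17. 7⁻¹ ≡ 5 (mod 17), so λ ≡ 8.
  x = λ² - 6 - 13 = 64 - 19 ≡ 11; y = λ·(6 - 11) - 4 ≡ 7. → (11, 7)
6P: (11, 7) + (13, 9). λ = (9 - 7)/(13 - 11) ≡ 2/2 mod 17. 2⁻¹ ≡ 9 (mod 17) since 2·9 = 18 ≡ 1, so λ ≡ 1.
  x = λ² - 11 - 13 = 1 - 24 ≡ 11; y = λ·(11 - 11) - 7 ≡ 10. → (11, 10)
7P: (11, 10) + (13, 9). λ = (9 - 10)/(13 - 11) ≡ 16/2 mod 17. 2⁻¹ ≡ 9 (mod 17), so λ ≡ 8.
  x = λ² - 11 - 13 = 64 - 24 ≡ 6; y = λ·(11 - 6) - 10 ≡ 13. → (6, 13)
8P: (6, 13) + (13, 9). λ = (9 - 13)/(13 - 6) ≡ 13/7 mod 17. 7⁻¹ ≡ 5 (mod 17), so λ ≡ 14.
  x = λ² - 6 - 13 = 196 - 19 ≡ 7; y = λ·(6 - 7) - 13 ≡ 7. → (7, 7)
9P: (7, 7) + (13, 9). λ = (9 - 7)/(13 - 7) ≡ 2/6 mod 17. 6⁻¹ ≡ 3 (mod 17), so λ ≡ 6.
  x = λ² - 7 - 13 = 36 - 20 ≡ 16; y = λ·(7 - 16) - 7 ≡ 7. → (16, 7)
10P: (16, 7) + (13, 9). λ = (9 - 7)/(13 - 16) ≡ 2/14 mod 17. 14⁻¹ ≡ 11 (mod 17) since 14·11 = 154 ≡ 1, so λ ≡ 5.
  x = λ² - 16 - 13 = 25 - 29 ≡ 13; y = λ·(16 - 13) - 7 ≡ 8. → (13, 8)
11P: (13, 8) + (13, 9): same x and y₁ ≡ -y₂, so the sum is O.
11P = O, so the order is 11.

11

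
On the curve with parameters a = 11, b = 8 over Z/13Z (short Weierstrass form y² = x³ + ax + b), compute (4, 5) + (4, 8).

O

The two points share x = 4 and their y-coordinates satisfy 5 + 8 ≡ 0 (mod 13), so they are inverses. Their sum is O.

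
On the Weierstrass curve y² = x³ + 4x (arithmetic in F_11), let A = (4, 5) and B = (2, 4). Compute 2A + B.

(8, 7)

First 2A:
Repeated addition: build up to 2A.
2A: tangent at (4, 5): λ = (3·4² + 4)/(2·5) ≡ 8/10. 10⁻¹ ≡ 10 (mod 11), so λ ≡ 8·10 ≡ 3.
  x = λ² - 4 - 4 = 9 - 8 ≡ 1; y = λ·(4 - 1) - 5 ≡ 4. → (1, 4)
2A = (1, 4).
Finally 2A + B:
(1, 4) + (2, 4). λ = (4 - 4)/(2 - 1) ≡ 0/1 mod 11. 1⁻¹ ≡ 1 (mod 11) since 1·1 = 1 ≡ 1, so λ ≡ 0.
  x = λ² - 1 - 2 = 0 - 3 ≡ 8; y = λ·(1 - 8) - 4 ≡ 7. → (8, 7)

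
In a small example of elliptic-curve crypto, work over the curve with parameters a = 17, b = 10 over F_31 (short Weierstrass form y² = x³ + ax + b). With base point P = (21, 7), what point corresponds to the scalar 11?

Repeated addition: build up to 11P.
2P: tangent at (21, 7): λ = (3·21² + 17)/(2·7) ≡ 7/14. 14⁻¹ ≡ 20 (mod 31) since 14·20 = 280 ≡ 1, so λ ≡ 7·20 ≡ 16.
  x = λ² - 21 - 21 = 256 - 42 ≡ 28; y = λ·(21 - 28) - 7 ≡ 5. → (28, 5)
3P: (28, 5) + (21, 7). λ = (7 - 5)/(21 - 28) ≡ 2/24 mod 31. 24⁻¹ ≡ 22 (mod 31), so λ ≡ 13.
  x = λ² - 28 - 21 = 169 - 49 ≡ 27; y = λ·(28 - 27) - 5 ≡ 8. → (27, 8)
4P: (27, 8) + (21, 7). λ = (7 - 8)/(21 - 27) ≡ 30/25 mod 31. 25⁻¹ ≡ 5 (mod 31) since 25·5 = 125 ≡ 1, so λ ≡ 26.
  x = λ² - 27 - 21 = 676 - 48 ≡ 8; y = λ·(27 - 8) - 8 ≡ 21. → (8, 21)
5P: (8, 21) + (21, 7). λ = (7 - 21)/(21 - 8) ≡ 17/13 mod 31. 13⁻¹ ≡ 12 (mod 31), so λ ≡ 18.
  x = λ² - 8 - 21 = 324 - 29 ≡ 16; y = λ·(8 - 16) - 21 ≡ 21. → (16, 21)
6P: (16, 21) + (21, 7). λ = (7 - 21)/(21 - 16) ≡ 17/5 mod 31. 5⁻¹ ≡ 25 (mod 31) since 5·25 = 125 ≡ 1, so λ ≡ 22.
  x = λ² - 16 - 21 = 484 - 37 ≡ 13; y = λ·(16 - 13) - 21 ≡ 14. → (13, 14)
7P: (13, 14) + (21, 7). λ = (7 - 14)/(21 - 13) ≡ 24/8 mod 31. 8⁻¹ ≡ 4 (mod 31), so λ ≡ 3.
  x = λ² - 13 - 21 = 9 - 34 ≡ 6; y = λ·(13 - 6) - 14 ≡ 7. → (6, 7)
8P: (6, 7) + (21, 7). λ = (7 - 7)/(21 - 6) ≡ 0/15 mod 31. 15⁻¹ ≡ 29 (mod 31), so λ ≡ 0.
  x = λ² - 6 - 21 = 0 - 27 ≡ 4; y = λ·(6 - 4) - 7 ≡ 24. → (4, 24)
9P: (4, 24) + (21, 7). λ = (7 - 24)/(21 - 4) ≡ 14/17 mod 31. 17⁻¹ ≡ 11 (mod 31), so λ ≡ 30.
  x = λ² - 4 - 21 = 900 - 25 ≡ 7; y = λ·(4 - 7) - 24 ≡ 10. → (7, 10)
10P: (7, 10) + (21, 7). λ = (7 - 10)/(21 - 7) ≡ 28/14 mod 31. 14⁻¹ ≡ 20 (mod 31), so λ ≡ 2.
  x = λ² - 7 - 21 = 4 - 28 ≡ 7; y = λ·(7 - 7) - 10 ≡ 21. → (7, 21)
11P: (7, 21) + (21, 7). λ = (7 - 21)/(21 - 7) ≡ 17/14 mod 31. 14⁻¹ ≡ 20 (mod 31) since 14·20 = 280 ≡ 1, so λ ≡ 30.
  x = λ² - 7 - 21 = 900 - 28 ≡ 4; y = λ·(7 - 4) - 21 ≡ 7. → (4, 7)

(4, 7)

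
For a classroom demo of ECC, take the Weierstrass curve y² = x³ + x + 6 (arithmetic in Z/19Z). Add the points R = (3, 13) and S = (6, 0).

(14, 3)

(3, 13) + (6, 0). λ = (0 - 13)/(6 - 3) ≡ 6/3 mod 19. 3⁻¹ ≡ 13 (mod 19), so λ ≡ 2.
  x = λ² - 3 - 6 = 4 - 9 ≡ 14; y = λ·(3 - 14) - 13 ≡ 3. → (14, 3)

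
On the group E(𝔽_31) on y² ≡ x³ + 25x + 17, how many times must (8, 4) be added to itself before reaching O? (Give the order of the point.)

5

2P: tangent at (8, 4): λ = (3·8² + 25)/(2·4) ≡ 0/8. 8⁻¹ ≡ 4 (mod 31) since 8·4 = 32 ≡ 1, so λ ≡ 0·4 ≡ 0.
  x = λ² - 8 - 8 = 0 - 16 ≡ 15; y = λ·(8 - 15) - 4 ≡ 27. → (15, 27)
3P: (15, 27) + (8, 4). λ = (4 - 27)/(8 - 15) ≡ 8/24 mod 31. 24⁻¹ ≡ 22 (mod 31), so λ ≡ 21.
  x = λ² - 15 - 8 = 441 - 23 ≡ 15; y = λ·(15 - 15) - 27 ≡ 4. → (15, 4)
4P: (15, 4) + (8, 4). λ = (4 - 4)/(8 - 15) ≡ 0/24 mod 31. 24⁻¹ ≡ 22 (mod 31), so λ ≡ 0.
  x = λ² - 15 - 8 = 0 - 23 ≡ 8; y = λ·(15 - 8) - 4 ≡ 27. → (8, 27)
5P: (8, 27) + (8, 4): same x and y₁ ≡ -y₂, so the sum is O.
5P = O, so the order is 5.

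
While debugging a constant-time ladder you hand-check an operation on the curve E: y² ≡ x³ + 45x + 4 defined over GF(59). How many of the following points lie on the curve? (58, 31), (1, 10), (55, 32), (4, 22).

(58, 31): 31² ≡ 17, rhs ≡ 17 → on.
(1, 10): 10² ≡ 41, rhs ≡ 50 → off.
(55, 32): 32² ≡ 21, rhs ≡ 55 → off.
(4, 22): 22² ≡ 12, rhs ≡ 12 → on.

2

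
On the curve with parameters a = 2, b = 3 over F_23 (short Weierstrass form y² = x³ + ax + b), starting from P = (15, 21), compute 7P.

Repeated addition: build up to 7P.
2P: tangent at (15, 21): λ = (3·15² + 2)/(2·21) ≡ 10/19. 19⁻¹ ≡ 17 (mod 23) since 19·17 = 323 ≡ 1, so λ ≡ 10·17 ≡ 9.
  x = λ² - 15 - 15 = 81 - 30 ≡ 5; y = λ·(15 - 5) - 21 ≡ 0. → (5, 0)
3P: (5, 0) + (15, 21). λ = (21 - 0)/(15 - 5) ≡ 21/10 mod 23. 10⁻¹ ≡ 7 (mod 23) since 10·7 = 70 ≡ 1, so λ ≡ 9.
  x = λ² - 5 - 15 = 81 - 20 ≡ 15; y = λ·(5 - 15) - 0 ≡ 2. → (15, 2)
4P: (15, 2) + (15, 21): same x and y₁ ≡ -y₂, so the sum is ∞.
5P: ∞ + (15, 21) = (15, 21) (identity).
6P: tangent at (15, 21): λ = (3·15² + 2)/(2·21) ≡ 10/19. 19⁻¹ ≡ 17 (mod 23), so λ ≡ 10·17 ≡ 9.
  x = λ² - 15 - 15 = 81 - 30 ≡ 5; y = λ·(15 - 5) - 21 ≡ 0. → (5, 0)
7P: (5, 0) + (15, 21). λ = (21 - 0)/(15 - 5) ≡ 21/10 mod 23. 10⁻¹ ≡ 7 (mod 23) since 10·7 = 70 ≡ 1, so λ ≡ 9.
  x = λ² - 5 - 15 = 81 - 20 ≡ 15; y = λ·(5 - 15) - 0 ≡ 2. → (15, 2)

(15, 2)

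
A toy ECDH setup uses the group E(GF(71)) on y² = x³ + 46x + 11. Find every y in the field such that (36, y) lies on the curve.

x³ + 46x + 11 = 48323 ≡ 43 (mod 71).
Square roots of 43 mod 71: 16 and 55 (since 16² = 256 ≡ 43).

16, 55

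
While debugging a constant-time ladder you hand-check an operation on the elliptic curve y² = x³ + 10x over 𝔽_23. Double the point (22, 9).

(6, 0)

tangent at (22, 9): λ = (3·22² + 10)/(2·9) ≡ 13/18. 18⁻¹ ≡ 9 (mod 23), so λ ≡ 13·9 ≡ 2.
  x = λ² - 22 - 22 = 4 - 44 ≡ 6; y = λ·(22 - 6) - 9 ≡ 0. → (6, 0)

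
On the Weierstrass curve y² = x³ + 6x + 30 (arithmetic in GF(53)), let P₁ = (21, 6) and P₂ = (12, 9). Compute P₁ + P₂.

(21, 6) + (12, 9). λ = (9 - 6)/(12 - 21) ≡ 3/44 mod 53. 44⁻¹ ≡ 47 (mod 53), so λ ≡ 35.
  x = λ² - 21 - 12 = 1225 - 33 ≡ 26; y = λ·(21 - 26) - 6 ≡ 31. → (26, 31)

(26, 31)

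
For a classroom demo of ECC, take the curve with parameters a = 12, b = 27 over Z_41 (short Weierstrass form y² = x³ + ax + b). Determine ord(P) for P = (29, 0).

2P: (29, 0) + (29, 0): same x and y₁ ≡ -y₂, so the sum is O.
2P = O, so the order is 2.

2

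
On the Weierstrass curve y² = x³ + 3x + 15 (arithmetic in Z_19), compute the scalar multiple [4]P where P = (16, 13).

Repeated addition: build up to 4P.
2P: tangent at (16, 13): λ = (3·16² + 3)/(2·13) ≡ 11/7. 7⁻¹ ≡ 11 (mod 19) since 7·11 = 77 ≡ 1, so λ ≡ 11·11 ≡ 7.
  x = λ² - 16 - 16 = 49 - 32 ≡ 17; y = λ·(16 - 17) - 13 ≡ 18. → (17, 18)
3P: (17, 18) + (16, 13). λ = (13 - 18)/(16 - 17) ≡ 14/18 mod 19. 18⁻¹ ≡ 18 (mod 19), so λ ≡ 5.
  x = λ² - 17 - 16 = 25 - 33 ≡ 11; y = λ·(17 - 11) - 18 ≡ 12. → (11, 12)
4P: (11, 12) + (16, 13). λ = (13 - 12)/(16 - 11) ≡ 1/5 mod 19. 5⁻¹ ≡ 4 (mod 19), so λ ≡ 4.
  x = λ² - 11 - 16 = 16 - 27 ≡ 8; y = λ·(11 - 8) - 12 ≡ 0. → (8, 0)

(8, 0)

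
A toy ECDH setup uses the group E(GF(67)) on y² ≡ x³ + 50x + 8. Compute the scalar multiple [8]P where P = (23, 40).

Repeated addition: build up to 8P.
2P: tangent at (23, 40): λ = (3·23² + 50)/(2·40) ≡ 29/13. 13⁻¹ ≡ 31 (mod 67), so λ ≡ 29·31 ≡ 28.
  x = λ² - 23 - 23 = 784 - 46 ≡ 1; y = λ·(23 - 1) - 40 ≡ 40. → (1, 40)
3P: (1, 40) + (23, 40). λ = (40 - 40)/(23 - 1) ≡ 0/22 mod 67. 22⁻¹ ≡ 64 (mod 67) since 22·64 = 1408 ≡ 1, so λ ≡ 0.
  x = λ² - 1 - 23 = 0 - 24 ≡ 43; y = λ·(1 - 43) - 40 ≡ 27. → (43, 27)
4P: (43, 27) + (23, 40). λ = (40 - 27)/(23 - 43) ≡ 13/47 mod 67. 47⁻¹ ≡ 10 (mod 67), so λ ≡ 63.
  x = λ² - 43 - 23 = 3969 - 66 ≡ 17; y = λ·(43 - 17) - 27 ≡ 3. → (17, 3)
5P: (17, 3) + (23, 40). λ = (40 - 3)/(23 - 17) ≡ 37/6 mod 67. 6⁻¹ ≡ 56 (mod 67) since 6·56 = 336 ≡ 1, so λ ≡ 62.
  x = λ² - 17 - 23 = 3844 - 40 ≡ 52; y = λ·(17 - 52) - 3 ≡ 38. → (52, 38)
6P: (52, 38) + (23, 40). λ = (40 - 38)/(23 - 52) ≡ 2/38 mod 67. 38⁻¹ ≡ 30 (mod 67) since 38·30 = 1140 ≡ 1, so λ ≡ 60.
  x = λ² - 52 - 23 = 3600 - 75 ≡ 41; y = λ·(52 - 41) - 38 ≡ 19. → (41, 19)
7P: (41, 19) + (23, 40). λ = (40 - 19)/(23 - 41) ≡ 21/49 mod 67. 49⁻¹ ≡ 26 (mod 67), so λ ≡ 10.
  x = λ² - 41 - 23 = 100 - 64 ≡ 36; y = λ·(41 - 36) - 19 ≡ 31. → (36, 31)
8P: (36, 31) + (23, 40). λ = (40 - 31)/(23 - 36) ≡ 9/54 mod 67. 54⁻¹ ≡ 36 (mod 67) since 54·36 = 1944 ≡ 1, so λ ≡ 56.
  x = λ² - 36 - 23 = 3136 - 59 ≡ 62; y = λ·(36 - 62) - 31 ≡ 54. → (62, 54)

(62, 54)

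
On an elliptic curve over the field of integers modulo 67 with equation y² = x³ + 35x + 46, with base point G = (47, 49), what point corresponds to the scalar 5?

(25, 59)

Repeated addition: build up to 5G.
2G: tangent at (47, 49): λ = (3·47² + 35)/(2·49) ≡ 29/31. 31⁻¹ ≡ 13 (mod 67), so λ ≡ 29·13 ≡ 42.
  x = λ² - 47 - 47 = 1764 - 94 ≡ 62; y = λ·(47 - 62) - 49 ≡ 58. → (62, 58)
3G: (62, 58) + (47, 49). λ = (49 - 58)/(47 - 62) ≡ 58/52 mod 67. 52⁻¹ ≡ 58 (mod 67) since 52·58 = 3016 ≡ 1, so λ ≡ 14.
  x = λ² - 62 - 47 = 196 - 109 ≡ 20; y = λ·(62 - 20) - 58 ≡ 61. → (20, 61)
4G: (20, 61) + (47, 49). λ = (49 - 61)/(47 - 20) ≡ 55/27 mod 67. 27⁻¹ ≡ 5 (mod 67) since 27·5 = 135 ≡ 1, so λ ≡ 7.
  x = λ² - 20 - 47 = 49 - 67 ≡ 49; y = λ·(20 - 49) - 61 ≡ 4. → (49, 4)
5G: (49, 4) + (47, 49). λ = (49 - 4)/(47 - 49) ≡ 45/65 mod 67. 65⁻¹ ≡ 33 (mod 67) since 65·33 = 2145 ≡ 1, so λ ≡ 11.
  x = λ² - 49 - 47 = 121 - 96 ≡ 25; y = λ·(49 - 25) - 4 ≡ 59. → (25, 59)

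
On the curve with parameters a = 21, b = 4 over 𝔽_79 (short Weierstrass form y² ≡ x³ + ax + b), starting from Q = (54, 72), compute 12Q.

(7, 40)

Repeated addition: build up to 12Q.
2Q: tangent at (54, 72): λ = (3·54² + 21)/(2·72) ≡ 0/65. 65⁻¹ ≡ 62 (mod 79) since 65·62 = 4030 ≡ 1, so λ ≡ 0·62 ≡ 0.
  x = λ² - 54 - 54 = 0 - 108 ≡ 50; y = λ·(54 - 50) - 72 ≡ 7. → (50, 7)
3Q: (50, 7) + (54, 72). λ = (72 - 7)/(54 - 50) ≡ 65/4 mod 79. 4⁻¹ ≡ 20 (mod 79), so λ ≡ 36.
  x = λ² - 50 - 54 = 1296 - 104 ≡ 7; y = λ·(50 - 7) - 7 ≡ 40. → (7, 40)
4Q: (7, 40) + (54, 72). λ = (72 - 40)/(54 - 7) ≡ 32/47 mod 79. 47⁻¹ ≡ 37 (mod 79), so λ ≡ 78.
  x = λ² - 7 - 54 = 6084 - 61 ≡ 19; y = λ·(7 - 19) - 40 ≡ 51. → (19, 51)
5Q: (19, 51) + (54, 72). λ = (72 - 51)/(54 - 19) ≡ 21/35 mod 79. 35⁻¹ ≡ 70 (mod 79), so λ ≡ 48.
  x = λ² - 19 - 54 = 2304 - 73 ≡ 19; y = λ·(19 - 19) - 51 ≡ 28. → (19, 28)
6Q: (19, 28) + (54, 72). λ = (72 - 28)/(54 - 19) ≡ 44/35 mod 79. 35⁻¹ ≡ 70 (mod 79), so λ ≡ 78.
  x = λ² - 19 - 54 = 6084 - 73 ≡ 7; y = λ·(19 - 7) - 28 ≡ 39. → (7, 39)
7Q: (7, 39) + (54, 72). λ = (72 - 39)/(54 - 7) ≡ 33/47 mod 79. 47⁻¹ ≡ 37 (mod 79), so λ ≡ 36.
  x = λ² - 7 - 54 = 1296 - 61 ≡ 50; y = λ·(7 - 50) - 39 ≡ 72. → (50, 72)
8Q: (50, 72) + (54, 72). λ = (72 - 72)/(54 - 50) ≡ 0/4 mod 79. 4⁻¹ ≡ 20 (mod 79) since 4·20 = 80 ≡ 1, so λ ≡ 0.
  x = λ² - 50 - 54 = 0 - 104 ≡ 54; y = λ·(50 - 54) - 72 ≡ 7. → (54, 7)
9Q: (54, 7) + (54, 72): same x and y₁ ≡ -y₂, so the sum is O.
10Q: O + (54, 72) = (54, 72) (identity).
11Q: tangent at (54, 72): λ = (3·54² + 21)/(2·72) ≡ 0/65. 65⁻¹ ≡ 62 (mod 79) since 65·62 = 4030 ≡ 1, so λ ≡ 0·62 ≡ 0.
  x = λ² - 54 - 54 = 0 - 108 ≡ 50; y = λ·(54 - 50) - 72 ≡ 7. → (50, 7)
12Q: (50, 7) + (54, 72). λ = (72 - 7)/(54 - 50) ≡ 65/4 mod 79. 4⁻¹ ≡ 20 (mod 79) since 4·20 = 80 ≡ 1, so λ ≡ 36.
  x = λ² - 50 - 54 = 1296 - 104 ≡ 7; y = λ·(50 - 7) - 7 ≡ 40. → (7, 40)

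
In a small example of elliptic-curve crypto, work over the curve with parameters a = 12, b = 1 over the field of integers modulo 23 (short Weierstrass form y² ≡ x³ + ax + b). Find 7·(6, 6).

(5, 18)

Write Q = (6, 6).
Repeated addition: build up to 7Q.
2Q: tangent at (6, 6): λ = (3·6² + 12)/(2·6) ≡ 5/12. 12⁻¹ ≡ 2 (mod 23), so λ ≡ 5·2 ≡ 10.
  x = λ² - 6 - 6 = 100 - 12 ≡ 19; y = λ·(6 - 19) - 6 ≡ 2. → (19, 2)
3Q: (19, 2) + (6, 6). λ = (6 - 2)/(6 - 19) ≡ 4/10 mod 23. 10⁻¹ ≡ 7 (mod 23) since 10·7 = 70 ≡ 1, so λ ≡ 5.
  x = λ² - 19 - 6 = 25 - 25 ≡ 0; y = λ·(19 - 0) - 2 ≡ 1. → (0, 1)
4Q: (0, 1) + (6, 6). λ = (6 - 1)/(6 - 0) ≡ 5/6 mod 23. 6⁻¹ ≡ 4 (mod 23), so λ ≡ 20.
  x = λ² - 0 - 6 = 400 - 6 ≡ 3; y = λ·(0 - 3) - 1 ≡ 8. → (3, 8)
5Q: (3, 8) + (6, 6). λ = (6 - 8)/(6 - 3) ≡ 21/3 mod 23. 3⁻¹ ≡ 8 (mod 23), so λ ≡ 7.
  x = λ² - 3 - 6 = 49 - 9 ≡ 17; y = λ·(3 - 17) - 8 ≡ 9. → (17, 9)
6Q: (17, 9) + (6, 6). λ = (6 - 9)/(6 - 17) ≡ 20/12 mod 23. 12⁻¹ ≡ 2 (mod 23), so λ ≡ 17.
  x = λ² - 17 - 6 = 289 - 23 ≡ 13; y = λ·(17 - 13) - 9 ≡ 13. → (13, 13)
7Q: (13, 13) + (6, 6). λ = (6 - 13)/(6 - 13) ≡ 16/16 mod 23. 16⁻¹ ≡ 13 (mod 23), so λ ≡ 1.
  x = λ² - 13 - 6 = 1 - 19 ≡ 5; y = λ·(13 - 5) - 13 ≡ 18. → (5, 18)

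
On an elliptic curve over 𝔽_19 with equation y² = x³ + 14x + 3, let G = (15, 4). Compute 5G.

Double-and-add on 5 = (101)₂. Start with G = (15, 4) for the leading 1-bit.
double: tangent at (15, 4): λ = (3·15² + 14)/(2·4) ≡ 5/8. 8⁻¹ ≡ 12 (mod 19), so λ ≡ 5·12 ≡ 3.
  x = λ² - 15 - 15 = 9 - 30 ≡ 17; y = λ·(15 - 17) - 4 ≡ 9. → (17, 9)
double: tangent at (17, 9): λ = (3·17² + 14)/(2·9) ≡ 7/18. 18⁻¹ ≡ 18 (mod 19), so λ ≡ 7·18 ≡ 12.
  x = λ² - 17 - 17 = 144 - 34 ≡ 15; y = λ·(17 - 15) - 9 ≡ 15. → (15, 15)
add G: (15, 15) + (15, 4): same x and y₁ ≡ -y₂, so the sum is the point at infinity.

O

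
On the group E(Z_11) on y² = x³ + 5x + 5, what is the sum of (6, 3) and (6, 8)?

The two points share x = 6 and their y-coordinates satisfy 3 + 8 ≡ 0 (mod 11), so they are inverses. Their sum is ∞.

O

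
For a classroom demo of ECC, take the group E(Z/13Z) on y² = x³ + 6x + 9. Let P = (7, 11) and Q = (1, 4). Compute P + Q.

(6, 1)

(7, 11) + (1, 4). λ = (4 - 11)/(1 - 7) ≡ 6/7 mod 13. 7⁻¹ ≡ 2 (mod 13), so λ ≡ 12.
  x = λ² - 7 - 1 = 144 - 8 ≡ 6; y = λ·(7 - 6) - 11 ≡ 1. → (6, 1)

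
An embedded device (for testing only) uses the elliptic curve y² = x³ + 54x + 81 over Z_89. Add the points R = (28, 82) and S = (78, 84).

(28, 82) + (78, 84). λ = (84 - 82)/(78 - 28) ≡ 2/50 mod 89. 50⁻¹ ≡ 73 (mod 89), so λ ≡ 57.
  x = λ² - 28 - 78 = 3249 - 106 ≡ 28; y = λ·(28 - 28) - 82 ≡ 7. → (28, 7)

(28, 7)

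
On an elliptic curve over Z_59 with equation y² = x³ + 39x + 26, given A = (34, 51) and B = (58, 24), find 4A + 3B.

(35, 55)

First 4A:
Double-and-add on 4 = (100)₂. Start with A = (34, 51) for the leading 1-bit.
double: tangent at (34, 51): λ = (3·34² + 39)/(2·51) ≡ 26/43. 43⁻¹ ≡ 11 (mod 59), so λ ≡ 26·11 ≡ 50.
  x = λ² - 34 - 34 = 2500 - 68 ≡ 13; y = λ·(34 - 13) - 51 ≡ 55. → (13, 55)
double: tangent at (13, 55): λ = (3·13² + 39)/(2·55) ≡ 15/51. 51⁻¹ ≡ 22 (mod 59), so λ ≡ 15·22 ≡ 35.
  x = λ² - 13 - 13 = 1225 - 26 ≡ 19; y = λ·(13 - 19) - 55 ≡ 30. → (19, 30)
4A = (19, 30).
Next 3B:
Repeated addition: build up to 3B.
2B: tangent at (58, 24): λ = (3·58² + 39)/(2·24) ≡ 42/48. 48⁻¹ ≡ 16 (mod 59), so λ ≡ 42·16 ≡ 23.
  x = λ² - 58 - 58 = 529 - 116 ≡ 0; y = λ·(58 - 0) - 24 ≡ 12. → (0, 12)
3B: (0, 12) + (58, 24). λ = (24 - 12)/(58 - 0) ≡ 12/58 mod 59. 58⁻¹ ≡ 58 (mod 59), so λ ≡ 47.
  x = λ² - 0 - 58 = 2209 - 58 ≡ 27; y = λ·(0 - 27) - 12 ≡ 17. → (27, 17)
3B = (27, 17).
Finally 4A + 3B:
(19, 30) + (27, 17). λ = (17 - 30)/(27 - 19) ≡ 46/8 mod 59. 8⁻¹ ≡ 37 (mod 59), so λ ≡ 50.
  x = λ² - 19 - 27 = 2500 - 46 ≡ 35; y = λ·(19 - 35) - 30 ≡ 55. → (35, 55)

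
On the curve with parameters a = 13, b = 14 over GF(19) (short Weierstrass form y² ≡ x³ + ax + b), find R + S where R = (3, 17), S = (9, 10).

(3, 17) + (9, 10). λ = (10 - 17)/(9 - 3) ≡ 12/6 mod 19. 6⁻¹ ≡ 16 (mod 19), so λ ≡ 2.
  x = λ² - 3 - 9 = 4 - 12 ≡ 11; y = λ·(3 - 11) - 17 ≡ 5. → (11, 5)

(11, 5)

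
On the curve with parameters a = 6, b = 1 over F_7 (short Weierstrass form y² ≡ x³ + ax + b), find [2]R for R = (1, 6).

tangent at (1, 6): λ = (3·1² + 6)/(2·6) ≡ 2/5. 5⁻¹ ≡ 3 (mod 7), so λ ≡ 2·3 ≡ 6.
  x = λ² - 1 - 1 = 36 - 2 ≡ 6; y = λ·(1 - 6) - 6 ≡ 6. → (6, 6)

(6, 6)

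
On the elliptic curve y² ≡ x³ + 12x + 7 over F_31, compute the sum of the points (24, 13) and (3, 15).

(24, 13) + (3, 15). λ = (15 - 13)/(3 - 24) ≡ 2/10 mod 31. 10⁻¹ ≡ 28 (mod 31), so λ ≡ 25.
  x = λ² - 24 - 3 = 625 - 27 ≡ 9; y = λ·(24 - 9) - 13 ≡ 21. → (9, 21)

(9, 21)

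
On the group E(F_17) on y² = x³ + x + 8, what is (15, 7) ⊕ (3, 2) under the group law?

(0, 12)

(15, 7) + (3, 2). λ = (2 - 7)/(3 - 15) ≡ 12/5 mod 17. 5⁻¹ ≡ 7 (mod 17) since 5·7 = 35 ≡ 1, so λ ≡ 16.
  x = λ² - 15 - 3 = 256 - 18 ≡ 0; y = λ·(15 - 0) - 7 ≡ 12. → (0, 12)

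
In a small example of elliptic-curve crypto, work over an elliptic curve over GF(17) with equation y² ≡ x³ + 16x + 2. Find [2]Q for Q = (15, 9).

(6, 5)

tangent at (15, 9): λ = (3·15² + 16)/(2·9) ≡ 11/1. 1⁻¹ ≡ 1 (mod 17), so λ ≡ 11·1 ≡ 11.
  x = λ² - 15 - 15 = 121 - 30 ≡ 6; y = λ·(15 - 6) - 9 ≡ 5. → (6, 5)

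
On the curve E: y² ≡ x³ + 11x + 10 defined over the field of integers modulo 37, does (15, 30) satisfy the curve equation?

no

y² = 30² ≡ 12; x³ + 11x + 10 = 3550 ≡ 35 (mod 37). 12 ≠ 35.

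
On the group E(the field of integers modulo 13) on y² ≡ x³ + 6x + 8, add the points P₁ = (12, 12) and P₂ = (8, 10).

(12, 12) + (8, 10). λ = (10 - 12)/(8 - 12) ≡ 11/9 mod 13. 9⁻¹ ≡ 3 (mod 13), so λ ≡ 7.
  x = λ² - 12 - 8 = 49 - 20 ≡ 3; y = λ·(12 - 3) - 12 ≡ 12. → (3, 12)

(3, 12)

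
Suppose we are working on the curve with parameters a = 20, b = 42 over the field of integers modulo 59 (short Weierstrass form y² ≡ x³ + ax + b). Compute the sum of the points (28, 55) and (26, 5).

(28, 55) + (26, 5). λ = (5 - 55)/(26 - 28) ≡ 9/57 mod 59. 57⁻¹ ≡ 29 (mod 59), so λ ≡ 25.
  x = λ² - 28 - 26 = 625 - 54 ≡ 40; y = λ·(28 - 40) - 55 ≡ 58. → (40, 58)

(40, 58)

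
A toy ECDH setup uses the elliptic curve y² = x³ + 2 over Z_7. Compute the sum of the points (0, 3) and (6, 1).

(5, 1)

(0, 3) + (6, 1). λ = (1 - 3)/(6 - 0) ≡ 5/6 mod 7. 6⁻¹ ≡ 6 (mod 7), so λ ≡ 2.
  x = λ² - 0 - 6 = 4 - 6 ≡ 5; y = λ·(0 - 5) - 3 ≡ 1. → (5, 1)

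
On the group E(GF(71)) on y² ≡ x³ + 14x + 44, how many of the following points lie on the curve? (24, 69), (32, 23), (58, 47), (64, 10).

(24, 69): 69² ≡ 4, rhs ≡ 4 → on.
(32, 23): 23² ≡ 32, rhs ≡ 32 → on.
(58, 47): 47² ≡ 8, rhs ≡ 8 → on.
(64, 10): 10² ≡ 29, rhs ≡ 29 → on.

4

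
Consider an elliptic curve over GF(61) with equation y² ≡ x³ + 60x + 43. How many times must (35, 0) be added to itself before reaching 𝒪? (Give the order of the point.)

2P: (35, 0) + (35, 0): same x and y₁ ≡ -y₂, so the sum is 𝒪.
2P = 𝒪, so the order is 2.

2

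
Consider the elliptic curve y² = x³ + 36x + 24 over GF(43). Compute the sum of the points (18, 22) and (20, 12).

(30, 38)

(18, 22) + (20, 12). λ = (12 - 22)/(20 - 18) ≡ 33/2 mod 43. 2⁻¹ ≡ 22 (mod 43) since 2·22 = 44 ≡ 1, so λ ≡ 38.
  x = λ² - 18 - 20 = 1444 - 38 ≡ 30; y = λ·(18 - 30) - 22 ≡ 38. → (30, 38)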